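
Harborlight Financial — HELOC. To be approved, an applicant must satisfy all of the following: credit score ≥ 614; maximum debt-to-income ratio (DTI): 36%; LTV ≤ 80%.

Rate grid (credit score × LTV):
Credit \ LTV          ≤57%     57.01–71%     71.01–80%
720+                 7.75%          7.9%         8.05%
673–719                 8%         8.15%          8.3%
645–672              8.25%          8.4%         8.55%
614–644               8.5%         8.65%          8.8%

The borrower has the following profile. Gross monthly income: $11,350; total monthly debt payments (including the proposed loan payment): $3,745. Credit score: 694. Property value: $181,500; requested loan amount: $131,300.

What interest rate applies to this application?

8.3%

Credit score 694 ≥ 614; DTI = 3,745/11,350 = 33% ≤ 36%
LTV = 131,300/181,500 = 72.3% ≤ 80%
Score 694 is in the 673–719 band; LTV 72.3% is in the 71.01–80% band → 8.3%.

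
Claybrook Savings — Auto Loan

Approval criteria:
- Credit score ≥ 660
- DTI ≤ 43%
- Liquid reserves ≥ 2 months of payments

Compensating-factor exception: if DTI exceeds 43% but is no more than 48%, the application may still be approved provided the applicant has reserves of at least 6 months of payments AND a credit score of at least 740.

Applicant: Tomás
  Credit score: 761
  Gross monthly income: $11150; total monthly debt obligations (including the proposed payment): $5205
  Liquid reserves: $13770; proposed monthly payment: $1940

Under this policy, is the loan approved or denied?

Approved

Credit score 761 ≥ 660 (meets base)
DTI = 5,205/11,150 = 46.7% > 43% — standard DTI limit exceeded.
Liquid reserves cover 13,770/1,940 = 7.1 months — ≥ 2 required
DTI 46.7% is within the 43%–48% exception band; checking compensating factors.
Override check — reserves: 7.1 mo (ok); score: 761 (ok).
Both override conditions satisfied; DTI exception granted.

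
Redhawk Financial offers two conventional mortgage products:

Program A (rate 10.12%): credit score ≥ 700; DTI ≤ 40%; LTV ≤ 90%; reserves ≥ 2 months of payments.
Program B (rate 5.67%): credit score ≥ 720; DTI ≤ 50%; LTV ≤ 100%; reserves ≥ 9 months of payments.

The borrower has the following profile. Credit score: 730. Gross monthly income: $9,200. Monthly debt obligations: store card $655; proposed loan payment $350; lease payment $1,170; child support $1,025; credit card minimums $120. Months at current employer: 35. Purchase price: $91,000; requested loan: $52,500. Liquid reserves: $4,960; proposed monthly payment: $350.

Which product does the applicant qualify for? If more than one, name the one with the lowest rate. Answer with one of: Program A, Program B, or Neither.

Total debts = (655 + 350 + 1,170 + 1,025 + 120) = 3,320; DTI = 3,320/9,200 = 36.1%.
LTV = 52,500/91,000 = 57.7%.
Reserves = 4,960/350 = 14.2 months.
Program A: score 730 ≥ 700; DTI 36.1% ≤ 40%; LTV 57.7% ≤ 90%; reserves 14.2 ≥ 2 mo → qualifies.
Program B: score 730 ≥ 720; DTI 36.1% ≤ 50%; LTV 57.7% ≤ 100%; reserves 14.2 ≥ 9 mo → qualifies.
Qualifying: Program A, Program B. Lowest rate is 5.67% → Program B.

Program B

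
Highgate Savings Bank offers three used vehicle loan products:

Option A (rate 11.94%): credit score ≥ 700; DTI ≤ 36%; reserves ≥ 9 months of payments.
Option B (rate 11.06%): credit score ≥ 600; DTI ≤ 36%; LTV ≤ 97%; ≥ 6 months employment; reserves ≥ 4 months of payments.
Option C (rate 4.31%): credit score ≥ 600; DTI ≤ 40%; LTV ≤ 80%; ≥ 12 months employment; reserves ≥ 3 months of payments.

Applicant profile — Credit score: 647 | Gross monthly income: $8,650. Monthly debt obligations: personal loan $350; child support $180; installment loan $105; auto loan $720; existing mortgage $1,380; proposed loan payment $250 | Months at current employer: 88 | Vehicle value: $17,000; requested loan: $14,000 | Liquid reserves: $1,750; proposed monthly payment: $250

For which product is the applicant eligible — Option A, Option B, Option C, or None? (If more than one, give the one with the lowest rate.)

Option B

Total debts = (350 + 180 + 105 + 720 + 1,380 + 250) = 2,985; DTI = 2,985/8,650 = 34.5%.
LTV = 14,000/17,000 = 82.4%.
Reserves = 1,750/250 = 7.0 months.
Option A: score 647 < 700; DTI 34.5% ≤ 36%; reserves 7.0 < 9 mo → does not qualify.
Option B: score 647 ≥ 600; DTI 34.5% ≤ 36%; LTV 82.4% ≤ 97%; employment 88 ≥ 6 mo; reserves 7.0 ≥ 4 mo → qualifies.
Option C: score 647 ≥ 600; DTI 34.5% ≤ 40%; LTV 82.4% > 80%; employment 88 ≥ 12 mo; reserves 7.0 ≥ 3 mo → does not qualify.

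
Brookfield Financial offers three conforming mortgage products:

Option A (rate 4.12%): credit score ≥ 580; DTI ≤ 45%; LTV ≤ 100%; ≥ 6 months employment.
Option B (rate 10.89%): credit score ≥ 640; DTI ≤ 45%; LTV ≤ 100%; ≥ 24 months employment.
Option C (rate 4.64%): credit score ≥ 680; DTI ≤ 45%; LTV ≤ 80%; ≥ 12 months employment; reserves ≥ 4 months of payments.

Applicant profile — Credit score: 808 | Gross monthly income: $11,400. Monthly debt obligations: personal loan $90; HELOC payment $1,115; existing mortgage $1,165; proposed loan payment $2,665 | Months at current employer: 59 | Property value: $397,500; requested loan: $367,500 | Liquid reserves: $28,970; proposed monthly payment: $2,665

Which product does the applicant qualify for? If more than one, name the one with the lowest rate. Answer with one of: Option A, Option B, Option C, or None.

Option A

Total debts = (90 + 1,115 + 1,165 + 2,665) = 5,035; DTI = 5,035/11,400 = 44.2%.
LTV = 367,500/397,500 = 92.5%.
Reserves = 28,970/2,665 = 10.9 months.
Option A: score 808 ≥ 580; DTI 44.2% ≤ 45%; LTV 92.5% ≤ 100%; employment 59 ≥ 6 mo → qualifies.
Option B: score 808 ≥ 640; DTI 44.2% ≤ 45%; LTV 92.5% ≤ 100%; employment 59 ≥ 24 mo → qualifies.
Option C: score 808 ≥ 680; DTI 44.2% ≤ 45%; LTV 92.5% > 80%; employment 59 ≥ 12 mo; reserves 10.9 ≥ 4 mo → does not qualify.
Qualifying: Option A, Option B. Lowest rate is 4.12% → Option A.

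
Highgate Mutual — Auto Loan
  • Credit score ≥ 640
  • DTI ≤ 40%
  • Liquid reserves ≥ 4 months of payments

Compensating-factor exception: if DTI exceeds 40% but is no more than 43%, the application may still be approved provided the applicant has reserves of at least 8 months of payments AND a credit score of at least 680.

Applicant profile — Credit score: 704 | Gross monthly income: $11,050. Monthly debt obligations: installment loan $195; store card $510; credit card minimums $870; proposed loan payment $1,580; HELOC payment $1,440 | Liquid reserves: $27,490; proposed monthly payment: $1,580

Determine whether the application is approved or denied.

Credit score 704 ≥ 640 (meets base)
Total debts = (195 + 510 + 870 + 1,580 + 1,440) = 4,595. DTI = 4,595/11,050 = 41.6% > 40% — standard DTI limit exceeded.
Liquid reserves cover 27,490/1,580 = 17.4 months — ≥ 4 required
DTI 41.6% is within the 40%–43% exception band; checking compensating factors.
Reserves 17.4 ≥ 8 months; credit score 704 ≥ 680.
Both compensating conditions met → exception applies.

Approved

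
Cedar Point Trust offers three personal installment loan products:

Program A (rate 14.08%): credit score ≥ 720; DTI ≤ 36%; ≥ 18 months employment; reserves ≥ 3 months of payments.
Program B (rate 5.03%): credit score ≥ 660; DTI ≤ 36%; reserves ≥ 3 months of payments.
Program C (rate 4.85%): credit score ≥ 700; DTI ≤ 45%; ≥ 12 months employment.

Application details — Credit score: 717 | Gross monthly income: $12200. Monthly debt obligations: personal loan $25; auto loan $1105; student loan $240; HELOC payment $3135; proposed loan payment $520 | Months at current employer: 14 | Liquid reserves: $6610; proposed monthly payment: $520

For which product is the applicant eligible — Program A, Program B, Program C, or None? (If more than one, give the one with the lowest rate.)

Total debts = (25 + 1,105 + 240 + 3,135 + 520) = 5,025; DTI = 5,025/12,200 = 41.2%.
Reserves = 6,610/520 = 12.7 months.
Program A: score 717 < 720; DTI 41.2% > 36%; employment 14 < 18 mo; reserves 12.7 ≥ 3 mo → does not qualify.
Program B: score 717 ≥ 660; DTI 41.2% > 36%; reserves 12.7 ≥ 3 mo → does not qualify.
Program C: score 717 ≥ 700; DTI 41.2% ≤ 45%; employment 14 ≥ 12 mo → qualifies.

Program C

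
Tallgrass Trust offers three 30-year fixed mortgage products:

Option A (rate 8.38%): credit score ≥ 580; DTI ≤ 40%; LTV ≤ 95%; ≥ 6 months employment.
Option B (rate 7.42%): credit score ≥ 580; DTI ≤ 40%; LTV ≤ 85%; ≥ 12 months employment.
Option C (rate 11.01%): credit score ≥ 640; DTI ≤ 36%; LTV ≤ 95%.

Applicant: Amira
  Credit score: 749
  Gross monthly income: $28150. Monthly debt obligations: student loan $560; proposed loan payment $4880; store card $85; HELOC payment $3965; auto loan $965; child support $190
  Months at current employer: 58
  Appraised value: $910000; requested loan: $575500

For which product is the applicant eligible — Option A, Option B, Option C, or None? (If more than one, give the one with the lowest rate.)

Option B

Total debts = (560 + 4,880 + 85 + 3,965 + 965 + 190) = 10,645; DTI = 10,645/28,150 = 37.8%.
LTV = 575,500/910,000 = 63.2%.
Option A: score 749 ≥ 580; DTI 37.8% ≤ 40%; LTV 63.2% ≤ 95%; employment 58 ≥ 6 mo → qualifies.
Option B: score 749 ≥ 580; DTI 37.8% ≤ 40%; LTV 63.2% ≤ 85%; employment 58 ≥ 12 mo → qualifies.
Option C: score 749 ≥ 640; DTI 37.8% > 36%; LTV 63.2% ≤ 95% → does not qualify.
Qualifying: Option A, Option B. Lowest rate is 7.42% → Option B.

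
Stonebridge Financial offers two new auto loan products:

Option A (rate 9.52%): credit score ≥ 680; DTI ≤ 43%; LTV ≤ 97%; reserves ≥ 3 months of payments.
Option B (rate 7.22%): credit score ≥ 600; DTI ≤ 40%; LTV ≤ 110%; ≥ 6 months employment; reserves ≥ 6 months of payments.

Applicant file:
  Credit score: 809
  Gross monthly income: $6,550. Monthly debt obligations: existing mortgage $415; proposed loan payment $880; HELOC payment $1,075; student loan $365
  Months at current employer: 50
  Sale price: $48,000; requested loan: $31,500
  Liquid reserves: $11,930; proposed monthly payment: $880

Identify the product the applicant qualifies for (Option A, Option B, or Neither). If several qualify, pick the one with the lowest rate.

Total debts = (415 + 880 + 1,075 + 365) = 2,735; DTI = 2,735/6,550 = 41.8%.
LTV = 31,500/48,000 = 65.6%.
Reserves = 11,930/880 = 13.6 months.
Option A: score 809 ≥ 680; DTI 41.8% ≤ 43%; LTV 65.6% ≤ 97%; reserves 13.6 ≥ 3 mo → qualifies.
Option B: score 809 ≥ 600; DTI 41.8% > 40%; LTV 65.6% ≤ 110%; employment 50 ≥ 6 mo; reserves 13.6 ≥ 6 mo → does not qualify.

Option A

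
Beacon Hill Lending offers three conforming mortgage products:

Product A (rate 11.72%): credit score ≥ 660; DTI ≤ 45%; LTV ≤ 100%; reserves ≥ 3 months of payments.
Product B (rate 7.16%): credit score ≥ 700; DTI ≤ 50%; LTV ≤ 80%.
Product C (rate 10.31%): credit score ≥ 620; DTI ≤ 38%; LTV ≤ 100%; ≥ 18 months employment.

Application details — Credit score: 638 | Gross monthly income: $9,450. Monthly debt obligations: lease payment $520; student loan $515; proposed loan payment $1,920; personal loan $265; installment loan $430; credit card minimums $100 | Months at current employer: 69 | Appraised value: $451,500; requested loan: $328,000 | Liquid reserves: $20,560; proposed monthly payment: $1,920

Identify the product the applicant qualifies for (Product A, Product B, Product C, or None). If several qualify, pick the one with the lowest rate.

None

Total debts = (520 + 515 + 1,920 + 265 + 430 + 100) = 3,750; DTI = 3,750/9,450 = 39.7%.
LTV = 328,000/451,500 = 72.6%.
Reserves = 20,560/1,920 = 10.7 months.
Product A: score 638 < 660; DTI 39.7% ≤ 45%; LTV 72.6% ≤ 100%; reserves 10.7 ≥ 3 mo → does not qualify.
Product B: score 638 < 700; DTI 39.7% ≤ 50%; LTV 72.6% ≤ 80% → does not qualify.
Product C: score 638 ≥ 620; DTI 39.7% > 38%; LTV 72.6% ≤ 100%; employment 69 ≥ 18 mo → does not qualify.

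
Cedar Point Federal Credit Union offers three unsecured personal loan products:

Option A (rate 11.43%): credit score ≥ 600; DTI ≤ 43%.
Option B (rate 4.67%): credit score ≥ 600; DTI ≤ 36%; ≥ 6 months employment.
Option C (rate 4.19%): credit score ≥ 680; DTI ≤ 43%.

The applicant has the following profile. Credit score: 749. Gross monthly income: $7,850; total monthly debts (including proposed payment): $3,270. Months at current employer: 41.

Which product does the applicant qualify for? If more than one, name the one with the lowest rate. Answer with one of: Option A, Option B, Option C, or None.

DTI = 3,270/7,850 = 41.7%.
Option A: score 749 ≥ 600; DTI 41.7% ≤ 43% → qualifies.
Option B: score 749 ≥ 600; DTI 41.7% > 36%; employment 41 ≥ 6 mo → does not qualify.
Option C: score 749 ≥ 680; DTI 41.7% ≤ 43% → qualifies.
Qualifying: Option A, Option C. Lowest rate is 4.19% → Option C.

Option C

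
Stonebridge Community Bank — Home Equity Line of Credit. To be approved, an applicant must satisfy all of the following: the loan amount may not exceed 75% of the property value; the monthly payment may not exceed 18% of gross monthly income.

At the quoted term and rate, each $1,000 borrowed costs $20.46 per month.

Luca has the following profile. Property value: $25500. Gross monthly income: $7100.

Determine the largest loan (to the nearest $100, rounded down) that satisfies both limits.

Payment cap: 18% × $7,100 = $1,278/month.
At $20.46 per $1,000, that supports 1,278/20.46 × 1,000 ≈ $62,463 → $62,400.
LTV cap: 75% × $25,500 = $19,125 → $19,100.
Binding constraint: loan-to-value.

$19,100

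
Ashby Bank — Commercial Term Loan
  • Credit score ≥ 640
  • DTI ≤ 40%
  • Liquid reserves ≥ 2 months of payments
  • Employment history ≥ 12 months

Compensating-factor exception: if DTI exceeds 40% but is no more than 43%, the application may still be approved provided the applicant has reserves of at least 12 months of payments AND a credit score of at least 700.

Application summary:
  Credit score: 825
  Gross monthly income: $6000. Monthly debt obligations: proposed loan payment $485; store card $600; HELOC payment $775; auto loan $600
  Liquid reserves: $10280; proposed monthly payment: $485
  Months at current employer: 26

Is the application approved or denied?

Credit score 825 ≥ 640 (meets base)
Total debts = (485 + 600 + 775 + 600) = 2,460. DTI = 2,460/6,000 = 41% > 40% — standard DTI limit exceeded.
Liquid reserves cover 10,280/485 = 21.2 months — ≥ 2 required
Employment 26 ≥ 12 months
41% falls in the override range (40%–43%), so the compensating-factor test applies.
Override check — reserves: 21.2 mo (ok); score: 825 (ok).
Both compensating conditions met → exception applies.

Approved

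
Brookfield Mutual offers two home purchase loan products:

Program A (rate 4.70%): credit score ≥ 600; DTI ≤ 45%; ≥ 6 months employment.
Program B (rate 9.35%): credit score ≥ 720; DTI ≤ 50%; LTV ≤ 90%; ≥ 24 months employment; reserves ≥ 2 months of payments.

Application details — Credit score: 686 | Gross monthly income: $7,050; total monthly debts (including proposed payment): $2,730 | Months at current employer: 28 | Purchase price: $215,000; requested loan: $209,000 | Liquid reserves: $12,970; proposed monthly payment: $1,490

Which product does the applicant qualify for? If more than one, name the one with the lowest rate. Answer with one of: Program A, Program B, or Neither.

DTI = 2,730/7,050 = 38.7%.
LTV = 209,000/215,000 = 97.2%.
Reserves = 12,970/1,490 = 8.7 months.
Program A: score 686 ≥ 600; DTI 38.7% ≤ 45%; employment 28 ≥ 6 mo → qualifies.
Program B: score 686 < 720; DTI 38.7% ≤ 50%; LTV 97.2% > 90%; employment 28 ≥ 24 mo; reserves 8.7 ≥ 2 mo → does not qualify.

Program A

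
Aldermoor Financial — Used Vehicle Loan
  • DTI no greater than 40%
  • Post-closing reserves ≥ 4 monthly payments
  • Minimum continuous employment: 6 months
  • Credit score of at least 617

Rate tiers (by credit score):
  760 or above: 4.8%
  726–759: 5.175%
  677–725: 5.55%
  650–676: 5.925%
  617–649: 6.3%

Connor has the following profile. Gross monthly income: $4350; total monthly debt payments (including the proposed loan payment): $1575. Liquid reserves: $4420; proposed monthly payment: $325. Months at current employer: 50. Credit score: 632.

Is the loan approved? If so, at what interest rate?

Approved at 6.3%

Credit score 632 ≥ 617 (meets minimum)
DTI: 1,575 ÷ 4,350 = 36.2%, within the 40% cap
Employment 50 ≥ 6 months
Reserves: 4,420 ÷ 325 = 13.6 months (meets 4-month minimum)
All requirements met. Score 632 falls in the 617–649 tier → 6.3%.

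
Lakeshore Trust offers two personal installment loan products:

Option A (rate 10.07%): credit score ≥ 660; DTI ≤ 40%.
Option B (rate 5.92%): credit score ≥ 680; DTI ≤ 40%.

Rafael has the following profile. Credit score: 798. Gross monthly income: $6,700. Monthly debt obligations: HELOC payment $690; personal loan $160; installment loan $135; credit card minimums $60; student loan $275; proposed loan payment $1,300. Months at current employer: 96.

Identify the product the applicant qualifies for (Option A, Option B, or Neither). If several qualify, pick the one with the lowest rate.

Total debts = (690 + 160 + 135 + 60 + 275 + 1,300) = 2,620; DTI = 2,620/6,700 = 39.1%.
Option A: score 798 ≥ 660; DTI 39.1% ≤ 40% → qualifies.
Option B: score 798 ≥ 680; DTI 39.1% ≤ 40% → qualifies.
Qualifying: Option A, Option B. Lowest rate is 5.92% → Option B.

Option B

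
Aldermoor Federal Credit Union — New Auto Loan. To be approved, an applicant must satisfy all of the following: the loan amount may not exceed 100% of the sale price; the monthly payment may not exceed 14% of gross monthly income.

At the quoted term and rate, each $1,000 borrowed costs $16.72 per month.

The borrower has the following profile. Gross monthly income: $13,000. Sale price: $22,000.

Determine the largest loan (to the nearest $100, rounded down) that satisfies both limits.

Payment cap: 14% × $13,000 = $1,820/month.
At $16.72 per $1,000, that supports 1,820/16.72 × 1,000 ≈ $108,851 → $108,800.
LTV cap: 100% × $22,000 = $22,000 → $22,000.
Binding constraint: loan-to-value.

$22,000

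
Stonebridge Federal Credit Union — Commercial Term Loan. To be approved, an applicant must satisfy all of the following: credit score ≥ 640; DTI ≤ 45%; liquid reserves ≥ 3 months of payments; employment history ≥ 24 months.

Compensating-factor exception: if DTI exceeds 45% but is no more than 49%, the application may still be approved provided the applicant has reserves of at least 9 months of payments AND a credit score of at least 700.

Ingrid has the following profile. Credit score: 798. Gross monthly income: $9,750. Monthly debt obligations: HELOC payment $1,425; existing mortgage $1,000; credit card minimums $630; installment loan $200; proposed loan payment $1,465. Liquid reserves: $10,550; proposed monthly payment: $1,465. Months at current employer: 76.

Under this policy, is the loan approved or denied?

Credit score 798 ≥ 640 (meets base)
Total debts = (1,425 + 1,000 + 630 + 200 + 1,465) = 4,720. DTI = 4,720/9,750 = 48.4% > 45% — standard DTI limit exceeded.
Liquid reserves cover 10,550/1,465 = 7.2 months — ≥ 3 required
Employment 76 ≥ 24 months
DTI 48.4% is within the 45%–49% exception band; checking compensating factors.
Override check — reserves: 7.2 mo (short of 9); score: 798 (ok).
Override conditions not both satisfied; exception does not apply.

Denied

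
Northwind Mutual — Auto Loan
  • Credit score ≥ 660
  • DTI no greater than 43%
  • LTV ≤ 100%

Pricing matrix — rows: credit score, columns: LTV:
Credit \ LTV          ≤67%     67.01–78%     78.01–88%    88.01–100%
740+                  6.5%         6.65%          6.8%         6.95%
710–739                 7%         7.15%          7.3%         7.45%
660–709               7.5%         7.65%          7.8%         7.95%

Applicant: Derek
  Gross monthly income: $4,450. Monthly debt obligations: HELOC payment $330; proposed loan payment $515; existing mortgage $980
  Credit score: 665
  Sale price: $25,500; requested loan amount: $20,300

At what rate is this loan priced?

Credit score 665 ≥ 660; Total monthly debts = (330 + 515 + 980) = 1,825. DTI: 1,825 ÷ 4,450 = 41%, within the 43% cap
Loan-to-value = 20,300/25,500 = 79.6% — pass (100% max)
Row: 665 falls in 660–709. Column: 79.6% falls in 78.01–88%. Rate = 7.8%.

7.8%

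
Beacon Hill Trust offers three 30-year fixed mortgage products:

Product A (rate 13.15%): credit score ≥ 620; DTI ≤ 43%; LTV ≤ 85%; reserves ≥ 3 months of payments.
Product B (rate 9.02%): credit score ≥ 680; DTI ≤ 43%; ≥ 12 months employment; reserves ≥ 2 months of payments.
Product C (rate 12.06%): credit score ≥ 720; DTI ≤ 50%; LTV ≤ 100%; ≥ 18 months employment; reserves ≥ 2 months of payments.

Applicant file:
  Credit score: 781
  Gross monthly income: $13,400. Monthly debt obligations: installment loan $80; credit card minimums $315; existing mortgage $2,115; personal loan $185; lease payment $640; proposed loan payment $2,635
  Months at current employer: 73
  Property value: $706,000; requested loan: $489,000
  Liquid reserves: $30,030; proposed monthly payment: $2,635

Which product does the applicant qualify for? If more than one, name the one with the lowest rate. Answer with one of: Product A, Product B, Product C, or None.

Total debts = (80 + 315 + 2,115 + 185 + 640 + 2,635) = 5,970; DTI = 5,970/13,400 = 44.6%.
LTV = 489,000/706,000 = 69.3%.
Reserves = 30,030/2,635 = 11.4 months.
Product A: score 781 ≥ 620; DTI 44.6% > 43%; LTV 69.3% ≤ 85%; reserves 11.4 ≥ 3 mo → does not qualify.
Product B: score 781 ≥ 680; DTI 44.6% > 43%; employment 73 ≥ 12 mo; reserves 11.4 ≥ 2 mo → does not qualify.
Product C: score 781 ≥ 720; DTI 44.6% ≤ 50%; LTV 69.3% ≤ 100%; employment 73 ≥ 18 mo; reserves 11.4 ≥ 2 mo → qualifies.

Product C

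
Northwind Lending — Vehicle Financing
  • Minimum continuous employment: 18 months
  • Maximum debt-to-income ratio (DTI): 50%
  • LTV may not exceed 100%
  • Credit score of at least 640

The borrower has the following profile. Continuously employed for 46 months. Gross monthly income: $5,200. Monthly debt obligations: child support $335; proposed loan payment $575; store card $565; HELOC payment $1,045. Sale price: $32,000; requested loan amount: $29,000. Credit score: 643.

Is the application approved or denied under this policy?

Employment 46 ≥ 18 months
Total monthly debts = (335 + 575 + 565 + 1,045) = 2,520. DTI: 2,520 ÷ 5,200 = 48.5%, within the 50% cap
LTV: 29,000 ÷ 32,000 = 90.6%, within 100% cap
Credit score 643 ≥ 640 (meets)
All criteria satisfied.

Approved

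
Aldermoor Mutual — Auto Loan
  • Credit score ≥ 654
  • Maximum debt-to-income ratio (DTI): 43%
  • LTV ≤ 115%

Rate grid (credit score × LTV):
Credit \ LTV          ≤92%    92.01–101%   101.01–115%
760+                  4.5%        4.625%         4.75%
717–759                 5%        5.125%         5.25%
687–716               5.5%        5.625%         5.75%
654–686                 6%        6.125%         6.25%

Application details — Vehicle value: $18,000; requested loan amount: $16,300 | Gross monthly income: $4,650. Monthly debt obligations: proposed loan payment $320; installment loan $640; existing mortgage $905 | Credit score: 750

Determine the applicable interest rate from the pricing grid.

5%

Credit score 750 ≥ 654; Total monthly debts = (320 + 640 + 905) = 1,865. Debt-to-income = 1,865/4,650 = 40.1% — meets 43% limit
LTV = 16,300/18,000 = 90.6% ≤ 115%
Credit 750 → row 717–759; LTV 90.6% → column ≤92%. Grid cell → 5%.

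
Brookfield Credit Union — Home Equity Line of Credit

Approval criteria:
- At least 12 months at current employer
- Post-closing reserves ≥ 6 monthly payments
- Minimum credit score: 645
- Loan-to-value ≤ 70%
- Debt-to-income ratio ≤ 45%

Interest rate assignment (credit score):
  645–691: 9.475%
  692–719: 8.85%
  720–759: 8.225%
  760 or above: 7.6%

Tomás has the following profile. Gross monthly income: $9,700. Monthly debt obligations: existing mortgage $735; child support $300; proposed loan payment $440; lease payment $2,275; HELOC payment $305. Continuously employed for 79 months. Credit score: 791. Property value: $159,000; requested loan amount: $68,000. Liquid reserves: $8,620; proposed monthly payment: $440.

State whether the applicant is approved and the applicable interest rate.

Credit score 791 ≥ 645 (meets minimum)
Total monthly debts = (735 + 300 + 440 + 2,275 + 305) = 4,055. Debt-to-income = 4,055/9,700 = 41.8% — meets 45% limit
Liquid reserves cover 8,620/440 = 19.6 months — ≥ 6 required
Employment 79 ≥ 12 months
LTV = 68,000/159,000 = 42.8% ≤ 70%
All requirements met. Score 791 falls in the 760 or above tier → 7.6%.

Approved at 7.6%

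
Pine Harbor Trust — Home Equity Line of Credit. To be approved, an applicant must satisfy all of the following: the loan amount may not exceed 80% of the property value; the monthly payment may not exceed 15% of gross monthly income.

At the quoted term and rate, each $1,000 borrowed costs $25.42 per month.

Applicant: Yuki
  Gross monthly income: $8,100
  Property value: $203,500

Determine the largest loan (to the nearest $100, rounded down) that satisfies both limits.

Payment cap: 15% × $8,100 = $1,215/month.
At $25.42 per $1,000, that supports 1,215/25.42 × 1,000 ≈ $47,797 → $47,700.
LTV cap: 80% × $203,500 = $162,800 → $162,800.
Binding constraint: payment-to-income.

$47,700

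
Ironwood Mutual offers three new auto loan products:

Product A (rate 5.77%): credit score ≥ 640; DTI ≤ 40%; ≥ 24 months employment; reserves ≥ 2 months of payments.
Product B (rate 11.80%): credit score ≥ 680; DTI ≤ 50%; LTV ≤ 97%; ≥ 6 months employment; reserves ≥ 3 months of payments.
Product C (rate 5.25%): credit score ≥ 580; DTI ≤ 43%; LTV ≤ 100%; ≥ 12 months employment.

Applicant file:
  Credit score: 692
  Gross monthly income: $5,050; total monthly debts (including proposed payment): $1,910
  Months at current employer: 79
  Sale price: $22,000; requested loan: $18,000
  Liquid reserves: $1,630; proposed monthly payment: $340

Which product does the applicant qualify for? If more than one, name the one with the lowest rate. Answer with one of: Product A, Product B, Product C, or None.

DTI = 1,910/5,050 = 37.8%.
LTV = 18,000/22,000 = 81.8%.
Reserves = 1,630/340 = 4.8 months.
Product A: score 692 ≥ 640; DTI 37.8% ≤ 40%; employment 79 ≥ 24 mo; reserves 4.8 ≥ 2 mo → qualifies.
Product B: score 692 ≥ 680; DTI 37.8% ≤ 50%; LTV 81.8% ≤ 97%; employment 79 ≥ 6 mo; reserves 4.8 ≥ 3 mo → qualifies.
Product C: score 692 ≥ 580; DTI 37.8% ≤ 43%; LTV 81.8% ≤ 100%; employment 79 ≥ 12 mo → qualifies.
Qualifying: Product A, Product B, Product C. Lowest rate is 5.25% → Product C.

Product C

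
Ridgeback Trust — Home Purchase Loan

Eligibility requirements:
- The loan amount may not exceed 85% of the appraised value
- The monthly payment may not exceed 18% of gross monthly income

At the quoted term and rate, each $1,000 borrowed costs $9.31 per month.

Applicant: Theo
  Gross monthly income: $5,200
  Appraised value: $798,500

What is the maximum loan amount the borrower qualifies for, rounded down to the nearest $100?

$100,500

Payment cap: 18% × $5,200 = $936/month.
At $9.31 per $1,000, that supports 936/9.31 × 1,000 ≈ $100,537 → $100,500.
LTV cap: 85% × $798,500 = $678,725 → $678,700.
Binding constraint: payment-to-income.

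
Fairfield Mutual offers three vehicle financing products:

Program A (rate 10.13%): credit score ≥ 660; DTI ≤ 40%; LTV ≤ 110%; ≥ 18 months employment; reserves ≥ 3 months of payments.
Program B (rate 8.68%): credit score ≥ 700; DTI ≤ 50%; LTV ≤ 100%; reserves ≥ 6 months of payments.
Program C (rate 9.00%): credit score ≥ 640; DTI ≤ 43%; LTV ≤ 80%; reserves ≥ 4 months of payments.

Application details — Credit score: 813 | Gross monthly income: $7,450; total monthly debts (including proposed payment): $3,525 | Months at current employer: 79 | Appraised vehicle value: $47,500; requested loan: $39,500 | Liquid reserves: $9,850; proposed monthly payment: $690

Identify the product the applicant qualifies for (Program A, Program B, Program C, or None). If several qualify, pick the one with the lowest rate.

DTI = 3,525/7,450 = 47.3%.
LTV = 39,500/47,500 = 83.2%.
Reserves = 9,850/690 = 14.3 months.
Program A: score 813 ≥ 660; DTI 47.3% > 40%; LTV 83.2% ≤ 110%; employment 79 ≥ 18 mo; reserves 14.3 ≥ 3 mo → does not qualify.
Program B: score 813 ≥ 700; DTI 47.3% ≤ 50%; LTV 83.2% ≤ 100%; reserves 14.3 ≥ 6 mo → qualifies.
Program C: score 813 ≥ 640; DTI 47.3% > 43%; LTV 83.2% > 80%; reserves 14.3 ≥ 4 mo → does not qualify.

Program B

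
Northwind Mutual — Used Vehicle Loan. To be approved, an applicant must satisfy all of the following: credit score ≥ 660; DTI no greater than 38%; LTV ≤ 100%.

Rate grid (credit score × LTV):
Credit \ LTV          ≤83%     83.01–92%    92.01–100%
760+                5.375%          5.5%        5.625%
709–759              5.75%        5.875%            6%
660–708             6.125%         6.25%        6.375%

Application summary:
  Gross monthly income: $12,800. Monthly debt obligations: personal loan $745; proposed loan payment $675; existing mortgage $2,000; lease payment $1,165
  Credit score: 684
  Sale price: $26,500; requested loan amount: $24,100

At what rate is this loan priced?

Credit score 684 ≥ 660; Total monthly debts = (745 + 675 + 2,000 + 1,165) = 4,585. DTI = 4,585/12,800 = 35.8% ≤ 38%
LTV: 24,100 ÷ 26,500 = 90.9%, within 100% cap
Row: 684 falls in 660–708. Column: 90.9% falls in 83.01–92%. Rate = 6.25%.

6.25%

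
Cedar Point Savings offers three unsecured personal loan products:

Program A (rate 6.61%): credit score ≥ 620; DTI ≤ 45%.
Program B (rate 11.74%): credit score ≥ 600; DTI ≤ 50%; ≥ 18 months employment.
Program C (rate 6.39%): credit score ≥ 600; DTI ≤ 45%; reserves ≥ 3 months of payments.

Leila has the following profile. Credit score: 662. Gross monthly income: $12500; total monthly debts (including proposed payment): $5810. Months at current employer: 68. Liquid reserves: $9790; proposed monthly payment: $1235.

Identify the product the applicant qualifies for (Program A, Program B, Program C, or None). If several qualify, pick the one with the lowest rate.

Program B

DTI = 5,810/12,500 = 46.5%.
Reserves = 9,790/1,235 = 7.9 months.
Program A: score 662 ≥ 620; DTI 46.5% > 45% → does not qualify.
Program B: score 662 ≥ 600; DTI 46.5% ≤ 50%; employment 68 ≥ 18 mo → qualifies.
Program C: score 662 ≥ 600; DTI 46.5% > 45%; reserves 7.9 ≥ 3 mo → does not qualify.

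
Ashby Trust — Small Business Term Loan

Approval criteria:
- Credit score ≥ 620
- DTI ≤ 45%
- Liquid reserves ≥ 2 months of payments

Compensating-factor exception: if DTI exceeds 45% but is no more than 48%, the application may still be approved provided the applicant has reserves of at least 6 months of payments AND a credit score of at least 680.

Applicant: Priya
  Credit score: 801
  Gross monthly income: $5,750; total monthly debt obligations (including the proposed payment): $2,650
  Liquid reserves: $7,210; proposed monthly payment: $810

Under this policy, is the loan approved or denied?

Approved

Credit score 801 ≥ 620 (meets base)
DTI: 2,650 ÷ 5,750 = 46.1%, over the 45% base limit.
Reserves: 7,210 ÷ 810 = 8.9 months (meets 2-month minimum)
DTI 46.1% is within the 45%–48% exception band; checking compensating factors.
Reserves 8.9 ≥ 6 months; credit score 801 ≥ 680.
Both override conditions satisfied; DTI exception granted.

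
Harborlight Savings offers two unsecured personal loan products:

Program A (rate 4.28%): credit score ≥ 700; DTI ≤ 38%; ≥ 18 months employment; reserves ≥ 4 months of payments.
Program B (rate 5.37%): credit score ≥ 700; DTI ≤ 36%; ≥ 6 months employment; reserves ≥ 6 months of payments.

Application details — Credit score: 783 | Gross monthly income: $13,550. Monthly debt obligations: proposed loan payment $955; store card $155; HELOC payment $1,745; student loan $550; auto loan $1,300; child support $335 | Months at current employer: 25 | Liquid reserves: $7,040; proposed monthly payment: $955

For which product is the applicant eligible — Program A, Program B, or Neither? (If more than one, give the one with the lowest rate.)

Program A

Total debts = (955 + 155 + 1,745 + 550 + 1,300 + 335) = 5,040; DTI = 5,040/13,550 = 37.2%.
Reserves = 7,040/955 = 7.4 months.
Program A: score 783 ≥ 700; DTI 37.2% ≤ 38%; employment 25 ≥ 18 mo; reserves 7.4 ≥ 4 mo → qualifies.
Program B: score 783 ≥ 700; DTI 37.2% > 36%; employment 25 ≥ 6 mo; reserves 7.4 ≥ 6 mo → does not qualify.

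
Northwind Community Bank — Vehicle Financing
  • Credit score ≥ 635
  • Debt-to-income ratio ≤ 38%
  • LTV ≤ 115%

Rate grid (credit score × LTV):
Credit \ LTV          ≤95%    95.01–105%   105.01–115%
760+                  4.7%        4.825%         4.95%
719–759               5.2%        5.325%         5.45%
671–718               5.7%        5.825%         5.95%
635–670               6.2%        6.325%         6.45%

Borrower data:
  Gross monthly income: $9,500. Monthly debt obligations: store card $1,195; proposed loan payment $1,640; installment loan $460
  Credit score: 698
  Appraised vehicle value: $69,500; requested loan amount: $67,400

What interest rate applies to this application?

5.825%

Credit score 698 ≥ 635; Total monthly debts = (1,195 + 1,640 + 460) = 3,295. DTI = 3,295/9,500 = 34.7% ≤ 38%
LTV = 67,400/69,500 = 97% ≤ 115%
Row: 698 falls in 671–718. Column: 97% falls in 95.01–105%. Rate = 5.825%.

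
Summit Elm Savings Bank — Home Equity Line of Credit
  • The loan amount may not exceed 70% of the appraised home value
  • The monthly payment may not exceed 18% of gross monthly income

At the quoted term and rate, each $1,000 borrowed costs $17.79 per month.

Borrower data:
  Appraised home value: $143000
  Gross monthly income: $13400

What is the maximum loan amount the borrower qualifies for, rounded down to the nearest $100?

Payment cap: 18% × $13,400 = $2,412/month.
At $17.79 per $1,000, that supports 2,412/17.79 × 1,000 ≈ $135,581 → $135,500.
LTV cap: 70% × $143,000 = $100,100 → $100,100.
Binding constraint: loan-to-value.

$100,100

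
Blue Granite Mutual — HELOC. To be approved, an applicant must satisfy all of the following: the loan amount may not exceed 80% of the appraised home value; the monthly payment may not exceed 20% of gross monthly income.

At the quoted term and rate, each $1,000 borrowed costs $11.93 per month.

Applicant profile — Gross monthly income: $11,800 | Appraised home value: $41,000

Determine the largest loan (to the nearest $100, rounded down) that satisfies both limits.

$32,800

Payment cap: 20% × $11,800 = $2,360/month.
At $11.93 per $1,000, that supports 2,360/11.93 × 1,000 ≈ $197,820 → $197,800.
LTV cap: 80% × $41,000 = $32,800 → $32,800.
Binding constraint: loan-to-value.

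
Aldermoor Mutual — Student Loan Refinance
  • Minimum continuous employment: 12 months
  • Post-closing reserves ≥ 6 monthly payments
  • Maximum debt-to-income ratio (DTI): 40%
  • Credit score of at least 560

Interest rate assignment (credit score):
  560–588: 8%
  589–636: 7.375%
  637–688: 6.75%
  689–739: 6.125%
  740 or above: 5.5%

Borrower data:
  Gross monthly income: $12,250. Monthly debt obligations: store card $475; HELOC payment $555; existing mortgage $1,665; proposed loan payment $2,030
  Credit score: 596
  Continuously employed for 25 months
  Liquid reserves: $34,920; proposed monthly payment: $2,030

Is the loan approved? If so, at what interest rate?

Credit score 596 ≥ 560 (meets minimum)
Reserves = 34,920/2,030 = 17.2 months ≥ 6
Employment 25 ≥ 12 months
Total monthly debts = (475 + 555 + 1,665 + 2,030) = 4,725. DTI: 4,725 ÷ 12,250 = 38.6%, within the 40% cap
All requirements met. Score 596 falls in the 589–636 tier → 7.375%.

Approved at 7.375%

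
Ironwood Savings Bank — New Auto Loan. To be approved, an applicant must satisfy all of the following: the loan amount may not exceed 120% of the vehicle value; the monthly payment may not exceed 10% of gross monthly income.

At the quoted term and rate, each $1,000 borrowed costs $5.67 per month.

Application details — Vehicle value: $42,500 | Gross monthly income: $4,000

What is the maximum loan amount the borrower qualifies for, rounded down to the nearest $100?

Payment cap: 10% × $4,000 = $400/month.
At $5.67 per $1,000, that supports 400/5.67 × 1,000 ≈ $70,546 → $70,500.
LTV cap: 120% × $42,500 = $51,000 → $51,000.
Binding constraint: loan-to-value.

$51,000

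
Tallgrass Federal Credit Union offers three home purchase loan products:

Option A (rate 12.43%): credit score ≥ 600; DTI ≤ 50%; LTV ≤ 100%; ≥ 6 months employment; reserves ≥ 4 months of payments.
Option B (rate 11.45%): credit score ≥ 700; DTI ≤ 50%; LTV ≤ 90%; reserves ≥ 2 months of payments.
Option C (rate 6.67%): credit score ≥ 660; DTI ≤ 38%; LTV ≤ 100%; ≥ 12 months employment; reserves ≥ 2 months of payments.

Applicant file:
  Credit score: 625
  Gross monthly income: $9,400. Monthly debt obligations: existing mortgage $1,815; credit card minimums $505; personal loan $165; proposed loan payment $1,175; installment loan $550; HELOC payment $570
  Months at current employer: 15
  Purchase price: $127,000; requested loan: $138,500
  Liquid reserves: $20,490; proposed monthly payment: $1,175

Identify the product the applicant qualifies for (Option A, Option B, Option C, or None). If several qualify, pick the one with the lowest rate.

None

Total debts = (1,815 + 505 + 165 + 1,175 + 550 + 570) = 4,780; DTI = 4,780/9,400 = 50.9%.
LTV = 138,500/127,000 = 109.1%.
Reserves = 20,490/1,175 = 17.4 months.
Option A: score 625 ≥ 600; DTI 50.9% > 50%; LTV 109.1% > 100%; employment 15 ≥ 6 mo; reserves 17.4 ≥ 4 mo → does not qualify.
Option B: score 625 < 700; DTI 50.9% > 50%; LTV 109.1% > 90%; reserves 17.4 ≥ 2 mo → does not qualify.
Option C: score 625 < 660; DTI 50.9% > 38%; LTV 109.1% > 100%; employment 15 ≥ 12 mo; reserves 17.4 ≥ 2 mo → does not qualify.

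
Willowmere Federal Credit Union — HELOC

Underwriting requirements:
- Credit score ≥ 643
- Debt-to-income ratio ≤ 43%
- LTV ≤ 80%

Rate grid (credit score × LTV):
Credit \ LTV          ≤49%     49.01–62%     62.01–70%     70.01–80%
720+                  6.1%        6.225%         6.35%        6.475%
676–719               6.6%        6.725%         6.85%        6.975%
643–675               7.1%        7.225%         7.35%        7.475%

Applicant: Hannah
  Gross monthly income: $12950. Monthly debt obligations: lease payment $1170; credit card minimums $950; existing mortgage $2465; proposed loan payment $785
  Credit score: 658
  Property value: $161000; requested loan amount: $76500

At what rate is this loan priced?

7.1%

Credit score 658 ≥ 643; Total monthly debts = (1,170 + 950 + 2,465 + 785) = 5,370. DTI: 5,370 ÷ 12,950 = 41.5%, within the 43% cap
Loan-to-value = 76,500/161,000 = 47.5% — pass (80% max)
Score 658 is in the 643–675 band; LTV 47.5% is in the ≤49% band → 7.1%.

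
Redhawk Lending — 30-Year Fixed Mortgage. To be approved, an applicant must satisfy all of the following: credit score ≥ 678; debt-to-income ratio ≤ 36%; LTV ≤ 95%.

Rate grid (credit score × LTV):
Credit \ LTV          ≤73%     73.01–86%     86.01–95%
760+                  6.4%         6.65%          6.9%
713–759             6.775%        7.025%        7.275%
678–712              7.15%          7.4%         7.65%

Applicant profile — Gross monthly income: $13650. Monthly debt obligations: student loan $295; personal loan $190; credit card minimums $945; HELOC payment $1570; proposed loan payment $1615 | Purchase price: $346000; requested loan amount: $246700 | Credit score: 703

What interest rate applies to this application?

7.15%

Credit score 703 ≥ 678; Total monthly debts = (295 + 190 + 945 + 1,570 + 1,615) = 4,615. DTI = 4,615/13,650 = 33.8% ≤ 36%
Loan-to-value = 246,700/346,000 = 71.3% — pass (95% max)
Score 703 is in the 678–712 band; LTV 71.3% is in the ≤73% band → 7.15%.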